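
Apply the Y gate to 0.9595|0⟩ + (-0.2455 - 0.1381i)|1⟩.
(-0.1381 + 0.2455i)|0⟩ + 0.9595i|1⟩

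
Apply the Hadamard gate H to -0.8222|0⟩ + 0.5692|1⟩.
-0.1789|0⟩ - 0.9839|1⟩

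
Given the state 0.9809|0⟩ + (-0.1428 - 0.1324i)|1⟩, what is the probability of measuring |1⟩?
0.03792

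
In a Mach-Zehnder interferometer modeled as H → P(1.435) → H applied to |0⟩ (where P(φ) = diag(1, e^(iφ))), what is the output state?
(0.5677 + 0.4954i)|0⟩ + (0.4323 - 0.4954i)|1⟩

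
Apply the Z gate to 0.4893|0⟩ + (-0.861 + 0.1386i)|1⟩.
0.4893|0⟩ + (0.861 - 0.1386i)|1⟩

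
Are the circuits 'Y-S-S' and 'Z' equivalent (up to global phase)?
No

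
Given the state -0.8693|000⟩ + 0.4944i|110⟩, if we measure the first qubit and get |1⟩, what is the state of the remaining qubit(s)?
i|10⟩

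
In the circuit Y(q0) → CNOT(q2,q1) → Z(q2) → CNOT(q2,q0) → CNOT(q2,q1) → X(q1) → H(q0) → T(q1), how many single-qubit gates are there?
5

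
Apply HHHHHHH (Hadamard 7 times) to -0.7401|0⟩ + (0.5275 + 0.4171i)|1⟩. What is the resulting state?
(-0.1503 + 0.2949i)|0⟩ + (-0.8963 - 0.2949i)|1⟩

H² = I, so H^7 = H: a single Hadamard. With (a, b) = (-0.7401, (0.5275 + 0.4171i)), H gives ((a + b)/√2, (a − b)/√2) = ((-0.1503 + 0.2949i), (-0.8963 - 0.2949i)).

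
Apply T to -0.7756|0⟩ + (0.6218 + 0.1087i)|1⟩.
-0.7756|0⟩ + (0.3628 + 0.5165i)|1⟩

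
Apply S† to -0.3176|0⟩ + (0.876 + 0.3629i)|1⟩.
-0.3176|0⟩ + (0.3629 - 0.876i)|1⟩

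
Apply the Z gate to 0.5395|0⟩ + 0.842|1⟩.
0.5395|0⟩ - 0.842|1⟩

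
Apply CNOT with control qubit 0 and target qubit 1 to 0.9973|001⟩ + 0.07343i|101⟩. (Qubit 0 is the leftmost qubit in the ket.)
0.9973|001⟩ + 0.07343i|111⟩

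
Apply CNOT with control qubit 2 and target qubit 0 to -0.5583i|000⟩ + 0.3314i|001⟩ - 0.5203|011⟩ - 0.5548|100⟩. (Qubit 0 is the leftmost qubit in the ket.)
-0.5583i|000⟩ - 0.5548|100⟩ + 0.3314i|101⟩ - 0.5203|111⟩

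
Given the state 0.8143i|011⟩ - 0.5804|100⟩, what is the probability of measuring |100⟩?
0.3369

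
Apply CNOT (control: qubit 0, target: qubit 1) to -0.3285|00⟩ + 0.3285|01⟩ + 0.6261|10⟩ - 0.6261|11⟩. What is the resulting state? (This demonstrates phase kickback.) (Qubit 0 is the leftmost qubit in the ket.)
-0.3285|00⟩ + 0.3285|01⟩ - 0.6261|10⟩ + 0.6261|11⟩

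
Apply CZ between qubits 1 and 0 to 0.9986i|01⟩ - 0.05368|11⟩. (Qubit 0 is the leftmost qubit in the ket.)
0.9986i|01⟩ + 0.05368|11⟩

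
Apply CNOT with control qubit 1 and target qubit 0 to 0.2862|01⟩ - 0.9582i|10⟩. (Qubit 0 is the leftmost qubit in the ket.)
-0.9582i|10⟩ + 0.2862|11⟩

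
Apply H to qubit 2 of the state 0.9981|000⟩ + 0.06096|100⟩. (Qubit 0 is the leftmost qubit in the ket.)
0.7058|000⟩ + 0.7058|001⟩ + 0.04311|100⟩ + 0.04311|101⟩

H on qubit 2 mixes each pair of kets that differ only in qubit 2: amplitudes (a, b) of (|…0…⟩, |…1…⟩) become ((a + b)/√2, (a − b)/√2). Kets absent from the input have amplitude 0.
(|000⟩, |001⟩): (a, b) = (0.9981, 0) → (0.7058, 0.7058)
(|100⟩, |101⟩): (a, b) = (0.06096, 0) → (0.04311, 0.04311)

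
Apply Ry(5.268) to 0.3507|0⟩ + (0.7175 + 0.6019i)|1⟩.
(-0.6552 - 0.2926i)|0⟩ + (-0.4566 - 0.526i)|1⟩

Ry(5.268) = [[cos(θ/2), −sin(θ/2)], [sin(θ/2), cos(θ/2)]]; θ = 5.268, cos(θ/2) ≈ -0.873917, sin(θ/2) ≈ 0.486075.
With a = amp(|0⟩) = 0.3507 and b = amp(|1⟩) = (0.7175 + 0.6019i):
new amp(|0⟩) = (-0.873917)·a + (-0.486075)·b = (-0.6552 - 0.2926i)
new amp(|1⟩) = (0.486075)·a + (-0.873917)·b = (-0.4566 - 0.526i)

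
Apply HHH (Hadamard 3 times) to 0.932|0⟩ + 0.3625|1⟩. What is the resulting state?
0.9153|0⟩ + 0.4027|1⟩

H² = I, so H^3 = H: a single Hadamard. With (a, b) = (0.932, 0.3625), H gives ((a + b)/√2, (a − b)/√2) = (0.9153, 0.4027).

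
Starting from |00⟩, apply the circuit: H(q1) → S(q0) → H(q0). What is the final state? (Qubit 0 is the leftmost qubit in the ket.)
1/2|00⟩ + 1/2|01⟩ + 1/2|10⟩ + 1/2|11⟩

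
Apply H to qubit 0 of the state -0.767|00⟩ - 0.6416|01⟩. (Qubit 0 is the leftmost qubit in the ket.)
-0.5424|00⟩ - 0.4537|01⟩ - 0.5424|10⟩ - 0.4537|11⟩

H on qubit 0 mixes each pair of kets that differ only in qubit 0: amplitudes (a, b) of (|…0…⟩, |…1…⟩) become ((a + b)/√2, (a − b)/√2). Kets absent from the input have amplitude 0.
(|00⟩, |10⟩): (a, b) = (-0.767, 0) → (-0.5424, -0.5424)
(|01⟩, |11⟩): (a, b) = (-0.6416, 0) → (-0.4537, -0.4537)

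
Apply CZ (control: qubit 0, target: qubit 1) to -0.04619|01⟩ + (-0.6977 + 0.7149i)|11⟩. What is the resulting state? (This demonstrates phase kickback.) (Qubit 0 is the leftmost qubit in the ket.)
-0.04619|01⟩ + (0.6977 - 0.7149i)|11⟩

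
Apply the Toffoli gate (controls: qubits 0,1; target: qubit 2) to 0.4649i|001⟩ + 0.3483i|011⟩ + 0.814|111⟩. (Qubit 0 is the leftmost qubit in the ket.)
0.4649i|001⟩ + 0.3483i|011⟩ + 0.814|110⟩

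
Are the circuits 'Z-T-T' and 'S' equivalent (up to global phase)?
No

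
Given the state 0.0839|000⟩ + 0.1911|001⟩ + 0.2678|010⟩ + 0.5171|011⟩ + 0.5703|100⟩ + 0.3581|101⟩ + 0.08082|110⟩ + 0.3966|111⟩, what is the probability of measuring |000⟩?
0.007039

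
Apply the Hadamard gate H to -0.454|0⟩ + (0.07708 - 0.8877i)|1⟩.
(-0.2665 - 0.6277i)|0⟩ + (-0.3755 + 0.6277i)|1⟩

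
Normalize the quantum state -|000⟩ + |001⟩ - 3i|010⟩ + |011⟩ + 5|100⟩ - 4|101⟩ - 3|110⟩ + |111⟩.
-0.126|000⟩ + 0.126|001⟩ - (1/√7)i|010⟩ + 0.126|011⟩ + 0.6299|100⟩ - 0.504|101⟩ - 1/√7|110⟩ + 0.126|111⟩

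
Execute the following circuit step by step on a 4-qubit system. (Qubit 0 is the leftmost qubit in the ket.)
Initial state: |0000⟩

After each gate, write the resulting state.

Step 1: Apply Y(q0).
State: i|1000⟩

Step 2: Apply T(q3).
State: i|1000⟩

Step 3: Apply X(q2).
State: i|1010⟩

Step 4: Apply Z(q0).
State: -i|1010⟩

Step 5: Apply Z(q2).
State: i|1010⟩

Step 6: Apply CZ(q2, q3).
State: i|1010⟩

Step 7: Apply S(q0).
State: -|1010⟩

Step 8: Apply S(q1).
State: -|1010⟩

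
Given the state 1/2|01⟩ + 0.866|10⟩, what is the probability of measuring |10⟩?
0.75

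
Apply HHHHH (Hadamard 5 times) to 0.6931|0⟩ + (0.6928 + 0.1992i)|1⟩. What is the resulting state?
(0.98 + 0.1409i)|0⟩ + (0.0002121 - 0.1409i)|1⟩

H² = I, so H^5 = H: a single Hadamard. With (a, b) = (0.6931, (0.6928 + 0.1992i)), H gives ((a + b)/√2, (a − b)/√2) = ((0.98 + 0.1409i), (0.0002121 - 0.1409i)).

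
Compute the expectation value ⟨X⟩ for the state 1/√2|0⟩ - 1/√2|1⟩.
-1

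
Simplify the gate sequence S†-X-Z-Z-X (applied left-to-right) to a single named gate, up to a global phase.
S†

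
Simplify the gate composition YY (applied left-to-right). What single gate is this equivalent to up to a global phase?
I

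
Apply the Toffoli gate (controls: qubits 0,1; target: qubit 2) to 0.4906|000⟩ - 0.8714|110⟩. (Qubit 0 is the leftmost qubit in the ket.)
0.4906|000⟩ - 0.8714|111⟩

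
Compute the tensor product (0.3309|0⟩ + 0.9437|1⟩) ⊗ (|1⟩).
0.3309|01⟩ + 0.9437|11⟩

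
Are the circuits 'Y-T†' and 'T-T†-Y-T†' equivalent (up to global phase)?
Yes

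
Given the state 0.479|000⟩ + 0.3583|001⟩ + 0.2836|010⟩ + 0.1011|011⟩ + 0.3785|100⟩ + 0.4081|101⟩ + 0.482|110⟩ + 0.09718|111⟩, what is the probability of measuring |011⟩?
0.01022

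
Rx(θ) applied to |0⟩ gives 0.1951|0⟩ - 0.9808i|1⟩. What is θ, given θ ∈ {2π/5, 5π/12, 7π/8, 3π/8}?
7π/8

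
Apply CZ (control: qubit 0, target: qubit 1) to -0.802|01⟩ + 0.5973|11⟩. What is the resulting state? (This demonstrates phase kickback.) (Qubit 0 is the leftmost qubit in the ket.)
-0.802|01⟩ - 0.5973|11⟩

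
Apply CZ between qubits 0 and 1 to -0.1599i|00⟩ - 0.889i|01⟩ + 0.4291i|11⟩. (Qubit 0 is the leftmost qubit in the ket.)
-0.1599i|00⟩ - 0.889i|01⟩ - 0.4291i|11⟩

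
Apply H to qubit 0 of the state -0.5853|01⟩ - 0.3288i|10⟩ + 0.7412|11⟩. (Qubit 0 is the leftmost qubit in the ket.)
-0.2325i|00⟩ + 0.1102|01⟩ + 0.2325i|10⟩ - 0.938|11⟩

H on qubit 0 mixes each pair of kets that differ only in qubit 0: amplitudes (a, b) of (|…0…⟩, |…1…⟩) become ((a + b)/√2, (a − b)/√2). Kets absent from the input have amplitude 0.
(|00⟩, |10⟩): (a, b) = (0, -0.3288i) → (-0.2325i, 0.2325i)
(|01⟩, |11⟩): (a, b) = (-0.5853, 0.7412) → (0.1102, -0.938)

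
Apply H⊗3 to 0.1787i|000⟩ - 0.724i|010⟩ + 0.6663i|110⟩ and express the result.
0.04278i|000⟩ + 0.04278i|001⟩ + 0.08358i|010⟩ + 0.08358i|011⟩ - 0.4284i|100⟩ - 0.4284i|101⟩ + 0.5547i|110⟩ + 0.5547i|111⟩

H⊗3 gives amp(|y⟩) = (1/2√2) Σ_x (−1)^(x·y) amp(|x⟩), where x·y is the number of positions in which both x and y have a 1.
|000⟩: (0.1787i - 0.724i + 0.6663i)/(2√2) = 0.04278i
|001⟩: (0.1787i - 0.724i + 0.6663i)/(2√2) = 0.04278i
|010⟩: (0.1787i + 0.724i - 0.6663i)/(2√2) = 0.08358i
|011⟩: (0.1787i + 0.724i - 0.6663i)/(2√2) = 0.08358i
|100⟩: (0.1787i - 0.724i - 0.6663i)/(2√2) = -0.4284i
|101⟩: (0.1787i - 0.724i - 0.6663i)/(2√2) = -0.4284i
|110⟩: (0.1787i + 0.724i + 0.6663i)/(2√2) = 0.5547i
|111⟩: (0.1787i + 0.724i + 0.6663i)/(2√2) = 0.5547i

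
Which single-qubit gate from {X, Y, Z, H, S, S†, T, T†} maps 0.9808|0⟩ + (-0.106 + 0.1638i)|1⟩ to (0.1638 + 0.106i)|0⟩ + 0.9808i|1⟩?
Y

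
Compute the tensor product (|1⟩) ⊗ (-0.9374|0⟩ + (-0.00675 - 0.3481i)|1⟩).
-0.9374|10⟩ + (-0.00675 - 0.3481i)|11⟩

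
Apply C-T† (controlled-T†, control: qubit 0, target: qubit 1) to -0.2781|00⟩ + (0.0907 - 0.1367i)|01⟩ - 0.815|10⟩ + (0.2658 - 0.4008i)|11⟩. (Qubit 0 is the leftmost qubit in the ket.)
-0.2781|00⟩ + (0.0907 - 0.1367i)|01⟩ - 0.815|10⟩ + (-0.09546 - 0.4714i)|11⟩

C-T† leaves the control-|0⟩ kets |00⟩, |01⟩ unchanged and applies T† to qubit 1 on the control-|1⟩ pair (|10⟩, |11⟩).
T† = [[1, 0], [0, (1/√2 - (1/√2)i)]].
With a = amp(|10⟩) = -0.815 and b = amp(|11⟩) = (0.2658 - 0.4008i):
new amp(|10⟩) = (1)·a = -0.815
new amp(|11⟩) = (1/√2 - (1/√2)i)·b = (-0.09546 - 0.4714i)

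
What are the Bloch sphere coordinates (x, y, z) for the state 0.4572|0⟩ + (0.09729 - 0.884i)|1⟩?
(0.08896, -0.8083, -0.5819)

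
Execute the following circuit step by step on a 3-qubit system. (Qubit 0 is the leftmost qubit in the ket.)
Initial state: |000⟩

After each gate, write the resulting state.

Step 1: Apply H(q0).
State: 1/√2|000⟩ + 1/√2|100⟩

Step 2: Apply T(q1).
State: 1/√2|000⟩ + 1/√2|100⟩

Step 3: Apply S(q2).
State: 1/√2|000⟩ + 1/√2|100⟩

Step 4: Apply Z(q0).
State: 1/√2|000⟩ - 1/√2|100⟩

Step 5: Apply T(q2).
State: 1/√2|000⟩ - 1/√2|100⟩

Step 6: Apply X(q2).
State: 1/√2|001⟩ - 1/√2|101⟩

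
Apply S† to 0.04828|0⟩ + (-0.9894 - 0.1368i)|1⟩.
0.04828|0⟩ + (-0.1368 + 0.9894i)|1⟩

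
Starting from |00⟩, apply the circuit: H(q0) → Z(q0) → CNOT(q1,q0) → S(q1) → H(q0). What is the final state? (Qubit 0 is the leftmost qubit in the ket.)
|10⟩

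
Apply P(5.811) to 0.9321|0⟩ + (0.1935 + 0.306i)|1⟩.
0.9321|0⟩ + (0.3115 + 0.1845i)|1⟩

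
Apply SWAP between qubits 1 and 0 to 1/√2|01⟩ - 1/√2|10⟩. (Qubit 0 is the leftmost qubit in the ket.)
-1/√2|01⟩ + 1/√2|10⟩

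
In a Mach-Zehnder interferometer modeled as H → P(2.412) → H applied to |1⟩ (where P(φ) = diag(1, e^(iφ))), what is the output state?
(0.8727 - 0.3333i)|0⟩ + (0.1273 + 0.3333i)|1⟩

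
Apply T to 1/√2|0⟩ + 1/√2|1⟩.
1/√2|0⟩ + (1/2 + (1/2)i)|1⟩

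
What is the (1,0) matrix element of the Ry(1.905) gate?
0.8149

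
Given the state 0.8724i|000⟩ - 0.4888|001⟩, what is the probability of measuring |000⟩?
0.7611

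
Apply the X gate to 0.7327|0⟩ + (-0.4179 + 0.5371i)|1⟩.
(-0.4179 + 0.5371i)|0⟩ + 0.7327|1⟩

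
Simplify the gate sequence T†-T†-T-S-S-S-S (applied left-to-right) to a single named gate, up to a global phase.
T†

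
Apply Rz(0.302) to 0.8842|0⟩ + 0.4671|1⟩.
(0.8741 - 0.133i)|0⟩ + (0.4618 + 0.07026i)|1⟩

Rz(0.302) = [[e^(−iθ/2), 0], [0, e^(iθ/2)]] with e^(±iθ/2) = cos(θ/2) ± i·sin(θ/2); θ = 0.302, cos(θ/2) ≈ 0.988621, sin(θ/2) ≈ 0.150427.
With a = amp(|0⟩) = 0.8842 and b = amp(|1⟩) = 0.4671:
new amp(|0⟩) = (0.988621 - 0.150427i)·a = (0.8741 - 0.133i)
new amp(|1⟩) = (0.988621 + 0.150427i)·b = (0.4618 + 0.07026i)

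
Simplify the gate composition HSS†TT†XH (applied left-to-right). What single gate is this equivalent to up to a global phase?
Z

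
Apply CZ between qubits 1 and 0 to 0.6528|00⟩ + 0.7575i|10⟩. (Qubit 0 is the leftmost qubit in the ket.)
0.6528|00⟩ + 0.7575i|10⟩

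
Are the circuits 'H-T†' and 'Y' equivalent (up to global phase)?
No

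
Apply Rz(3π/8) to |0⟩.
(0.8315 - 0.5556i)|0⟩

Rz(3π/8) = [[e^(−iθ/2), 0], [0, e^(iθ/2)]] with e^(±iθ/2) = cos(θ/2) ± i·sin(θ/2); θ = 3π/8, cos(θ/2) ≈ 0.83147, sin(θ/2) ≈ 0.55557.
With a = amp(|0⟩) = 1 and b = amp(|1⟩) = 0:
new amp(|0⟩) = (0.83147 - 0.55557i)·a = (0.8315 - 0.5556i)
new amp(|1⟩) = (0.83147 + 0.55557i)·b = 0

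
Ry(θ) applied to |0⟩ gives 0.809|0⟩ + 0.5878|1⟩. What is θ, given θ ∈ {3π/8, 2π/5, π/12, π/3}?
2π/5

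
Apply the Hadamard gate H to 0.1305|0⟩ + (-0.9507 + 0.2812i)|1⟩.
(-0.58 + 0.1988i)|0⟩ + (0.7645 - 0.1988i)|1⟩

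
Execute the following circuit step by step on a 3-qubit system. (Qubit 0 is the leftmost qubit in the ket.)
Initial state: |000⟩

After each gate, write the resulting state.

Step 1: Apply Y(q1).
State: i|010⟩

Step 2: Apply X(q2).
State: i|011⟩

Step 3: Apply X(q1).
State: i|001⟩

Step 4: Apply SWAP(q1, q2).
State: i|010⟩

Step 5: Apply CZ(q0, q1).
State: i|010⟩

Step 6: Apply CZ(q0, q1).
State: i|010⟩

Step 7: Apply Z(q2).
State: i|010⟩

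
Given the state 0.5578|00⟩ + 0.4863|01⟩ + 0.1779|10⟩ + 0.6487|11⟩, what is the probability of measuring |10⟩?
0.03165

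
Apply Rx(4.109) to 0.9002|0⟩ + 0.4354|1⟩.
(-0.4186 - 0.3855i)|0⟩ + (-0.2025 - 0.7969i)|1⟩

Rx(4.109) = [[cos(θ/2), −i·sin(θ/2)], [−i·sin(θ/2), cos(θ/2)]]; θ = 4.109, cos(θ/2) ≈ -0.465061, sin(θ/2) ≈ 0.885279.
With a = amp(|0⟩) = 0.9002 and b = amp(|1⟩) = 0.4354:
new amp(|0⟩) = (-0.465061)·a + (-0.885279i)·b = (-0.4186 - 0.3855i)
new amp(|1⟩) = (-0.885279i)·a + (-0.465061)·b = (-0.2025 - 0.7969i)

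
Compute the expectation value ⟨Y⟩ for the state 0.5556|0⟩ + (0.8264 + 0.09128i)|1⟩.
0.1014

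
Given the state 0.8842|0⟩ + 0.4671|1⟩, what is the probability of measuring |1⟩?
0.2182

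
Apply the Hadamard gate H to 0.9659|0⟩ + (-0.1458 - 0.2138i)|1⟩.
(0.5799 - 0.1512i)|0⟩ + (0.7861 + 0.1512i)|1⟩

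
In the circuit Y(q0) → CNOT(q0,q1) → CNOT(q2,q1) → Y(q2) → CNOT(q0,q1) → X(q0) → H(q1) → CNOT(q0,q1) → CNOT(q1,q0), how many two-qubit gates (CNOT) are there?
5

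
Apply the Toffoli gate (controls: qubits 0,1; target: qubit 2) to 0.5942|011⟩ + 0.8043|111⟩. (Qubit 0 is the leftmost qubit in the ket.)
0.5942|011⟩ + 0.8043|110⟩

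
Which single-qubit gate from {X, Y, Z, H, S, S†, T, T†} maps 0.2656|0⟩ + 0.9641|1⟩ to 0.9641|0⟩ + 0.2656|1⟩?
X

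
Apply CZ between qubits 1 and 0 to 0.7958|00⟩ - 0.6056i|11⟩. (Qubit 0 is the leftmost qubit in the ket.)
0.7958|00⟩ + 0.6056i|11⟩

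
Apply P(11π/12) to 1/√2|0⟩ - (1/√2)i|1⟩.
1/√2|0⟩ + (0.183 + 0.683i)|1⟩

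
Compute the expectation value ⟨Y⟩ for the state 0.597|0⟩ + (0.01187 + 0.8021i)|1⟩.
0.9577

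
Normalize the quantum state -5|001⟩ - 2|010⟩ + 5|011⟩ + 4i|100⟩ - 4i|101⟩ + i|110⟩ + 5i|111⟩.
-0.4725|001⟩ - 0.189|010⟩ + 0.4725|011⟩ + (1/√7)i|100⟩ - (1/√7)i|101⟩ + 0.09449i|110⟩ + 0.4725i|111⟩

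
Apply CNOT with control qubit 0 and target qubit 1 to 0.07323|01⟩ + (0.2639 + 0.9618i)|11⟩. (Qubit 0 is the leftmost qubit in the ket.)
0.07323|01⟩ + (0.2639 + 0.9618i)|10⟩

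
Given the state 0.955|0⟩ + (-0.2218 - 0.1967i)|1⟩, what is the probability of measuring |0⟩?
0.912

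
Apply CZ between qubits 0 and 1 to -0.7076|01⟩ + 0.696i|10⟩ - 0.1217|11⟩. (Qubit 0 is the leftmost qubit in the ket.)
-0.7076|01⟩ + 0.696i|10⟩ + 0.1217|11⟩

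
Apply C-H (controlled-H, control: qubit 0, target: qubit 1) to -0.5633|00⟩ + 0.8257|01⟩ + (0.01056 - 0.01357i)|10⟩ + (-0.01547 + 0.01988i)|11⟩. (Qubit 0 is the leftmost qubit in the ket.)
-0.5633|00⟩ + 0.8257|01⟩ + (-0.003472 + 0.004462i)|10⟩ + (0.01841 - 0.02365i)|11⟩

C-H leaves the control-|0⟩ kets |00⟩, |01⟩ unchanged and applies H to qubit 1 on the control-|1⟩ pair (|10⟩, |11⟩).
H = [[1/√2, 1/√2], [1/√2, -1/√2]].
With a = amp(|10⟩) = (0.01056 - 0.01357i) and b = amp(|11⟩) = (-0.01547 + 0.01988i):
new amp(|10⟩) = (1/√2)·a + (1/√2)·b = (-0.003472 + 0.004462i)
new amp(|11⟩) = (1/√2)·a + (-1/√2)·b = (0.01841 - 0.02365i)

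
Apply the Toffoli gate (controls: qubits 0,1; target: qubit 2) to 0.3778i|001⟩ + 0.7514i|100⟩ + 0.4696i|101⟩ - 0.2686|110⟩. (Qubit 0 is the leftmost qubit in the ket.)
0.3778i|001⟩ + 0.7514i|100⟩ + 0.4696i|101⟩ - 0.2686|111⟩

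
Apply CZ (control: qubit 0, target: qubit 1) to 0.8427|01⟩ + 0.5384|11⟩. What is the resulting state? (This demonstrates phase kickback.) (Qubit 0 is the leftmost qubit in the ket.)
0.8427|01⟩ - 0.5384|11⟩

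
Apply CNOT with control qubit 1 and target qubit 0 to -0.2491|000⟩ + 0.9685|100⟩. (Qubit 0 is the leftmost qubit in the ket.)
-0.2491|000⟩ + 0.9685|100⟩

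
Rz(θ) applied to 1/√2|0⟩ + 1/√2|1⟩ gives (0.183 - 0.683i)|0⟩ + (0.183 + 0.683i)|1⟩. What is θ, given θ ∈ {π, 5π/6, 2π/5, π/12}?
5π/6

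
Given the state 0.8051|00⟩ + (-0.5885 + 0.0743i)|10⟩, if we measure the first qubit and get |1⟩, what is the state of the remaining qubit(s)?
(-0.9921 + 0.1253i)|0⟩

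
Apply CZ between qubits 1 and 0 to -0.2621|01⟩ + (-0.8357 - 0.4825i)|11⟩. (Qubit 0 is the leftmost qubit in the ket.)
-0.2621|01⟩ + (0.8357 + 0.4825i)|11⟩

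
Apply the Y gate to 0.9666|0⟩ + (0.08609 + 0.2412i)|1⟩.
(0.2412 - 0.08609i)|0⟩ + 0.9666i|1⟩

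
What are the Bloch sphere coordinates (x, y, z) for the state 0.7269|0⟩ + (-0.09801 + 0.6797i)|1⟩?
(-0.1425, 0.9881, 0.05679)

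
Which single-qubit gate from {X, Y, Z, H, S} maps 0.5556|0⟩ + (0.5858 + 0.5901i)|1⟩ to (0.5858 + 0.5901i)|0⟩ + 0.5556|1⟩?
X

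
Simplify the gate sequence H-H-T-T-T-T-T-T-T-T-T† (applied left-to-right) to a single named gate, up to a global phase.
T†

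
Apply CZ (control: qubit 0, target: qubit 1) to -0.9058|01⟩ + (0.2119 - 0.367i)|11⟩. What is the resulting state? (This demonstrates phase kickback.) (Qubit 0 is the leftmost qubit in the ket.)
-0.9058|01⟩ + (-0.2119 + 0.367i)|11⟩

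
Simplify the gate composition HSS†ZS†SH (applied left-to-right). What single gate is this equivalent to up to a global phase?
X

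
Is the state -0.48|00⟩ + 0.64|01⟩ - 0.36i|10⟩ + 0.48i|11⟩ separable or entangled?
Separable

Writing the state as a|00⟩ + b|01⟩ + c|10⟩ + d|11⟩, it is a product state iff ad − bc = 0.
Here (a, b, c, d) = (-0.48, 0.64, -0.36i, 0.48i): ad − bc = (-0.48)(0.48i) − (0.64)(-0.36i) = 0, so the state is separable.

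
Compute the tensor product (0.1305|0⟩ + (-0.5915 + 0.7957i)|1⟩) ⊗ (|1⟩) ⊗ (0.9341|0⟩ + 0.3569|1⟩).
0.1219|010⟩ + 0.04658|011⟩ + (-0.5525 + 0.7433i)|110⟩ + (-0.2111 + 0.284i)|111⟩

amp(|b₁b₂…⟩) = product of the factor amplitudes for bits b₁, b₂, …; only kets whose every factor amplitude is nonzero survive.
|010⟩: (0.1305)(1)(0.9341) = 0.1219
|011⟩: (0.1305)(1)(0.3569) = 0.04658
|110⟩: (-0.5915 + 0.7957i)(1)(0.9341) = (-0.5525 + 0.7433i)
|111⟩: (-0.5915 + 0.7957i)(1)(0.3569) = (-0.2111 + 0.284i)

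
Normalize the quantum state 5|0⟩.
|0⟩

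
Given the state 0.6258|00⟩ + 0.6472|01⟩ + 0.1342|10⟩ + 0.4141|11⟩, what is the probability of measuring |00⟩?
0.3916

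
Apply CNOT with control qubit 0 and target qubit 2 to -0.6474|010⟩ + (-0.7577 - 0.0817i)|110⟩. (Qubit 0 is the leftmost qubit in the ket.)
-0.6474|010⟩ + (-0.7577 - 0.0817i)|111⟩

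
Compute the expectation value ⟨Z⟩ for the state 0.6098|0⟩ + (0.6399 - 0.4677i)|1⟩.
-0.2564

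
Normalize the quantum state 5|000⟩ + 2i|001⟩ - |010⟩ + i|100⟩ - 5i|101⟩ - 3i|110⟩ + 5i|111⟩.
0.527|000⟩ + 0.2108i|001⟩ - 0.1054|010⟩ + 0.1054i|100⟩ - 0.527i|101⟩ - 0.3162i|110⟩ + 0.527i|111⟩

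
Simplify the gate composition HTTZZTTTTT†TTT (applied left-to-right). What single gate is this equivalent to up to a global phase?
H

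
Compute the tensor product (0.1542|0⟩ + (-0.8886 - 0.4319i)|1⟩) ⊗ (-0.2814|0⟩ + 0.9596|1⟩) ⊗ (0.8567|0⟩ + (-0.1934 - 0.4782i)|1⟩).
-0.03717|000⟩ + (0.008392 + 0.02075i)|001⟩ + 0.1268|010⟩ + (-0.02862 - 0.07076i)|011⟩ + (0.2142 + 0.1041i)|100⟩ + (0.009759 - 0.1431i)|101⟩ + (-0.7305 - 0.3551i)|110⟩ + (-0.03328 + 0.4879i)|111⟩

amp(|b₁b₂…⟩) = product of the factor amplitudes for bits b₁, b₂, …; only kets whose every factor amplitude is nonzero survive.
|000⟩: (0.1542)(-0.2814)(0.8567) = -0.03717
|001⟩: (0.1542)(-0.2814)(-0.1934 - 0.4782i) = (0.008392 + 0.02075i)
|010⟩: (0.1542)(0.9596)(0.8567) = 0.1268
|011⟩: (0.1542)(0.9596)(-0.1934 - 0.4782i) = (-0.02862 - 0.07076i)
|100⟩: (-0.8886 - 0.4319i)(-0.2814)(0.8567) = (0.2142 + 0.1041i)
|101⟩: (-0.8886 - 0.4319i)(-0.2814)(-0.1934 - 0.4782i) = (0.009759 - 0.1431i)
|110⟩: (-0.8886 - 0.4319i)(0.9596)(0.8567) = (-0.7305 - 0.3551i)
|111⟩: (-0.8886 - 0.4319i)(0.9596)(-0.1934 - 0.4782i) = (-0.03328 + 0.4879i)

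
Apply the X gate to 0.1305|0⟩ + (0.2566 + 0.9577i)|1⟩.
(0.2566 + 0.9577i)|0⟩ + 0.1305|1⟩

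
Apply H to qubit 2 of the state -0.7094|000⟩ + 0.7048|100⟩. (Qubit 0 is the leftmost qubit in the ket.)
-0.5016|000⟩ - 0.5016|001⟩ + 0.4984|100⟩ + 0.4984|101⟩

H on qubit 2 mixes each pair of kets that differ only in qubit 2: amplitudes (a, b) of (|…0…⟩, |…1…⟩) become ((a + b)/√2, (a − b)/√2). Kets absent from the input have amplitude 0.
(|000⟩, |001⟩): (a, b) = (-0.7094, 0) → (-0.5016, -0.5016)
(|100⟩, |101⟩): (a, b) = (0.7048, 0) → (0.4984, 0.4984)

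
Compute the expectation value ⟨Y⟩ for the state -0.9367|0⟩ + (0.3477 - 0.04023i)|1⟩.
0.07537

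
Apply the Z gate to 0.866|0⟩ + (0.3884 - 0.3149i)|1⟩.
0.866|0⟩ + (-0.3884 + 0.3149i)|1⟩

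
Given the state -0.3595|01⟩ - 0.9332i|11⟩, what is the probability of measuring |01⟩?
0.1292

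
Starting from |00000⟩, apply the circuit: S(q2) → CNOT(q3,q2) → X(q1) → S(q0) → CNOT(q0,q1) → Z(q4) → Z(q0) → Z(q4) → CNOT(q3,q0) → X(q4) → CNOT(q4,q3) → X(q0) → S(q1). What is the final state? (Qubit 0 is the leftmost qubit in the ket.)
i|11011⟩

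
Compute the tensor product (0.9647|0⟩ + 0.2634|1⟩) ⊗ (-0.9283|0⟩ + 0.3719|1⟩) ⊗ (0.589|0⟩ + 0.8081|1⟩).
-0.5275|000⟩ - 0.7237|001⟩ + 0.2113|010⟩ + 0.2899|011⟩ - 0.144|100⟩ - 0.1976|101⟩ + 0.0577|110⟩ + 0.07916|111⟩

amp(|b₁b₂…⟩) = product of the factor amplitudes for bits b₁, b₂, …; only kets whose every factor amplitude is nonzero survive.
|000⟩: (0.9647)(-0.9283)(0.589) = -0.5275
|001⟩: (0.9647)(-0.9283)(0.8081) = -0.7237
|010⟩: (0.9647)(0.3719)(0.589) = 0.2113
|011⟩: (0.9647)(0.3719)(0.8081) = 0.2899
|100⟩: (0.2634)(-0.9283)(0.589) = -0.144
|101⟩: (0.2634)(-0.9283)(0.8081) = -0.1976
|110⟩: (0.2634)(0.3719)(0.589) = 0.0577
|111⟩: (0.2634)(0.3719)(0.8081) = 0.07916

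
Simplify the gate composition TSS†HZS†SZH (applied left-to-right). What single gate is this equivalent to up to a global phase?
T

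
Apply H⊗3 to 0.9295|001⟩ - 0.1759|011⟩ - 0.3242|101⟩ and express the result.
0.1518|000⟩ - 0.1518|001⟩ + 0.2762|010⟩ - 0.2762|011⟩ + 0.3811|100⟩ - 0.3811|101⟩ + 0.5054|110⟩ - 0.5054|111⟩

H⊗3 gives amp(|y⟩) = (1/2√2) Σ_x (−1)^(x·y) amp(|x⟩), where x·y is the number of positions in which both x and y have a 1.
|000⟩: (0.9295 - 0.1759 - 0.3242)/(2√2) = 0.1518
|001⟩: (-0.9295 + 0.1759 + 0.3242)/(2√2) = -0.1518
|010⟩: (0.9295 + 0.1759 - 0.3242)/(2√2) = 0.2762
|011⟩: (-0.9295 - 0.1759 + 0.3242)/(2√2) = -0.2762
|100⟩: (0.9295 - 0.1759 + 0.3242)/(2√2) = 0.3811
|101⟩: (-0.9295 + 0.1759 - 0.3242)/(2√2) = -0.3811
|110⟩: (0.9295 + 0.1759 + 0.3242)/(2√2) = 0.5054
|111⟩: (-0.9295 - 0.1759 - 0.3242)/(2√2) = -0.5054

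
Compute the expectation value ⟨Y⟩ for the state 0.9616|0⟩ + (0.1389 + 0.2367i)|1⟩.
0.4552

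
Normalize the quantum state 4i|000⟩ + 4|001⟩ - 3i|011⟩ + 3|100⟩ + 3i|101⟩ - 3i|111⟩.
0.4851i|000⟩ + 0.4851|001⟩ - 0.3638i|011⟩ + 0.3638|100⟩ + 0.3638i|101⟩ - 0.3638i|111⟩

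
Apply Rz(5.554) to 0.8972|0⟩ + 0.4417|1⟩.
(-0.8382 - 0.3199i)|0⟩ + (-0.4127 + 0.1575i)|1⟩

Rz(5.554) = [[e^(−iθ/2), 0], [0, e^(iθ/2)]] with e^(±iθ/2) = cos(θ/2) ± i·sin(θ/2); θ = 5.554, cos(θ/2) ≈ -0.934269, sin(θ/2) ≈ 0.356569.
With a = amp(|0⟩) = 0.8972 and b = amp(|1⟩) = 0.4417:
new amp(|0⟩) = (-0.934269 - 0.356569i)·a = (-0.8382 - 0.3199i)
new amp(|1⟩) = (-0.934269 + 0.356569i)·b = (-0.4127 + 0.1575i)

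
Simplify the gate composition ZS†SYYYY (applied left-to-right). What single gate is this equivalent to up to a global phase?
Z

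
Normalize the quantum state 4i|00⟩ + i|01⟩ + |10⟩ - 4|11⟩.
0.686i|00⟩ + 0.1715i|01⟩ + 0.1715|10⟩ - 0.686|11⟩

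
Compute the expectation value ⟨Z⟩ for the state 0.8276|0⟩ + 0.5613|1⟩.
0.3699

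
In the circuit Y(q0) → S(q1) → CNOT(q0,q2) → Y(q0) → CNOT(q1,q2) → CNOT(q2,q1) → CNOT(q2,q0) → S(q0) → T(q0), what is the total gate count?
9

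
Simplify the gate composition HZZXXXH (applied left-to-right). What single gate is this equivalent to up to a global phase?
Z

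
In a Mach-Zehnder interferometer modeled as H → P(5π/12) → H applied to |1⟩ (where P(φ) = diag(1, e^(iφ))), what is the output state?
(0.3706 - 0.483i)|0⟩ + (0.6294 + 0.483i)|1⟩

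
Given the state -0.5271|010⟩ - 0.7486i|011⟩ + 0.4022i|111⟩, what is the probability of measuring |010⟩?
0.2778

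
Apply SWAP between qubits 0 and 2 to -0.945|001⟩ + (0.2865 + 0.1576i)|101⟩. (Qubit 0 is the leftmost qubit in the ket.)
-0.945|100⟩ + (0.2865 + 0.1576i)|101⟩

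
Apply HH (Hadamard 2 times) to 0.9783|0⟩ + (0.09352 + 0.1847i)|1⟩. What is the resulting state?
0.9783|0⟩ + (0.09352 + 0.1847i)|1⟩

H² = I, so an even number of Hadamards cancels: H^2 = I and the state is unchanged.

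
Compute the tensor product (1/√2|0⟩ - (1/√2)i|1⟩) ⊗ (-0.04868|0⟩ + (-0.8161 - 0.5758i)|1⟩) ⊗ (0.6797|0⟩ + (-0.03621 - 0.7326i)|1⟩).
-0.0234|000⟩ + (0.001246 + 0.02522i)|001⟩ + (-0.3922 - 0.2767i)|010⟩ + (-0.2774 + 0.4375i)|011⟩ + 0.0234i|100⟩ + (0.02522 - 0.001246i)|101⟩ + (-0.2767 + 0.3922i)|110⟩ + (0.4375 + 0.2774i)|111⟩

amp(|b₁b₂…⟩) = product of the factor amplitudes for bits b₁, b₂, …; only kets whose every factor amplitude is nonzero survive.
|000⟩: (1/√2)(-0.04868)(0.6797) = -0.0234
|001⟩: (1/√2)(-0.04868)(-0.03621 - 0.7326i) = (0.001246 + 0.02522i)
|010⟩: (1/√2)(-0.8161 - 0.5758i)(0.6797) = (-0.3922 - 0.2767i)
|011⟩: (1/√2)(-0.8161 - 0.5758i)(-0.03621 - 0.7326i) = (-0.2774 + 0.4375i)
|100⟩: (-(1/√2)i)(-0.04868)(0.6797) = 0.0234i
|101⟩: (-(1/√2)i)(-0.04868)(-0.03621 - 0.7326i) = (0.02522 - 0.001246i)
|110⟩: (-(1/√2)i)(-0.8161 - 0.5758i)(0.6797) = (-0.2767 + 0.3922i)
|111⟩: (-(1/√2)i)(-0.8161 - 0.5758i)(-0.03621 - 0.7326i) = (0.4375 + 0.2774i)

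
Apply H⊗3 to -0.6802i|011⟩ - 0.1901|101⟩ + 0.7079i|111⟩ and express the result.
(-0.06721 + 0.009793i)|000⟩ + (0.06721 - 0.009793i)|001⟩ + (-0.06721 - 0.009793i)|010⟩ + (0.06721 + 0.009793i)|011⟩ + (0.06721 - 0.4908i)|100⟩ + (-0.06721 + 0.4908i)|101⟩ + (0.06721 + 0.4908i)|110⟩ + (-0.06721 - 0.4908i)|111⟩

H⊗3 gives amp(|y⟩) = (1/2√2) Σ_x (−1)^(x·y) amp(|x⟩), where x·y is the number of positions in which both x and y have a 1.
|000⟩: (-0.6802i - 0.1901 + 0.7079i)/(2√2) = (-0.06721 + 0.009793i)
|001⟩: (0.6802i + 0.1901 - 0.7079i)/(2√2) = (0.06721 - 0.009793i)
|010⟩: (0.6802i - 0.1901 - 0.7079i)/(2√2) = (-0.06721 - 0.009793i)
|011⟩: (-0.6802i + 0.1901 + 0.7079i)/(2√2) = (0.06721 + 0.009793i)
|100⟩: (-0.6802i + 0.1901 - 0.7079i)/(2√2) = (0.06721 - 0.4908i)
|101⟩: (0.6802i - 0.1901 + 0.7079i)/(2√2) = (-0.06721 + 0.4908i)
|110⟩: (0.6802i + 0.1901 + 0.7079i)/(2√2) = (0.06721 + 0.4908i)
|111⟩: (-0.6802i - 0.1901 - 0.7079i)/(2√2) = (-0.06721 - 0.4908i)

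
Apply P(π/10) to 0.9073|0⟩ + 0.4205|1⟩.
0.9073|0⟩ + (0.3999 + 0.1299i)|1⟩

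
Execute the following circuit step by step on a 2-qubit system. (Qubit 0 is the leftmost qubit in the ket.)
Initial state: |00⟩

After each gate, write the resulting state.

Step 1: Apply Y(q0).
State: i|10⟩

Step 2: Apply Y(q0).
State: |00⟩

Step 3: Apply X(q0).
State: |10⟩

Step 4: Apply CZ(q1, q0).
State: |10⟩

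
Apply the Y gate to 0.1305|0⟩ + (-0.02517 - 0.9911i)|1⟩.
(-0.9911 + 0.02517i)|0⟩ + 0.1305i|1⟩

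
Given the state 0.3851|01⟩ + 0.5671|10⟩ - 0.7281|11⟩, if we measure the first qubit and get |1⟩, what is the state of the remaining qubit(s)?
0.6145|0⟩ - 0.7889|1⟩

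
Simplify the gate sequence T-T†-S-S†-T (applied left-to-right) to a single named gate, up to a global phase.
T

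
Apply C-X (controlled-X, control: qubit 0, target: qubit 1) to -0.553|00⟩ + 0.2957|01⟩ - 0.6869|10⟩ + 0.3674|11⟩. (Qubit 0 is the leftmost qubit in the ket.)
-0.553|00⟩ + 0.2957|01⟩ + 0.3674|10⟩ - 0.6869|11⟩

C-X leaves the control-|0⟩ kets |00⟩, |01⟩ unchanged and applies X to qubit 1 on the control-|1⟩ pair (|10⟩, |11⟩).
X = [[0, 1], [1, 0]].
With a = amp(|10⟩) = -0.6869 and b = amp(|11⟩) = 0.3674:
new amp(|10⟩) = (1)·b = 0.3674
new amp(|11⟩) = (1)·a = -0.6869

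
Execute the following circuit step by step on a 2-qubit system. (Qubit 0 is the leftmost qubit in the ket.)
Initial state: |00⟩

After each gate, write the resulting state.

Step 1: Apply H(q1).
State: 1/√2|00⟩ + 1/√2|01⟩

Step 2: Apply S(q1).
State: 1/√2|00⟩ + (1/√2)i|01⟩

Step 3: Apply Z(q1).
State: 1/√2|00⟩ - (1/√2)i|01⟩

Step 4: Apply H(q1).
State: (1/2 - (1/2)i)|00⟩ + (1/2 + (1/2)i)|01⟩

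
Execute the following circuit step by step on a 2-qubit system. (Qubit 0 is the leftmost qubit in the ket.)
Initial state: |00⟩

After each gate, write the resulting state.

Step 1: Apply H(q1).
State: 1/√2|00⟩ + 1/√2|01⟩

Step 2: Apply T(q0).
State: 1/√2|00⟩ + 1/√2|01⟩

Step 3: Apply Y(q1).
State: -(1/√2)i|00⟩ + (1/√2)i|01⟩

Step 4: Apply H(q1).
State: -i|01⟩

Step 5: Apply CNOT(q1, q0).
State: -i|11⟩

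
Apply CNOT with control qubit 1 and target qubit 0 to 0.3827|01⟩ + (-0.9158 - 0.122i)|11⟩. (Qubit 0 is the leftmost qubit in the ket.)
(-0.9158 - 0.122i)|01⟩ + 0.3827|11⟩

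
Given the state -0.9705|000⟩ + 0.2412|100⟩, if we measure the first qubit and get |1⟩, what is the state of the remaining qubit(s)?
|00⟩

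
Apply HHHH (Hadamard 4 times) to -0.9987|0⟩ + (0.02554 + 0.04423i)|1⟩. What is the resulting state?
-0.9987|0⟩ + (0.02554 + 0.04423i)|1⟩

H² = I, so an even number of Hadamards cancels: H^4 = I and the state is unchanged.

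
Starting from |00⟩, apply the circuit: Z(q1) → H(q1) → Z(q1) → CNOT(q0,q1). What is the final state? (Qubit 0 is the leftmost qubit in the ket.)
1/√2|00⟩ - 1/√2|01⟩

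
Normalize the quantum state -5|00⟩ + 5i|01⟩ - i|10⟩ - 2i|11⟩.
-0.6742|00⟩ + 0.6742i|01⟩ - 0.1348i|10⟩ - 0.2697i|11⟩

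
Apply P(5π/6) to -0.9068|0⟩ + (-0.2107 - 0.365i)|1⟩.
-0.9068|0⟩ + (0.365 + 0.2107i)|1⟩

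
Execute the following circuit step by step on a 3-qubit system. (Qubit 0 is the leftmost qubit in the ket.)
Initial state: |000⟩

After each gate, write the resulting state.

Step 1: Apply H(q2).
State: 1/√2|000⟩ + 1/√2|001⟩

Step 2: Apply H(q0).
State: 1/2|000⟩ + 1/2|001⟩ + 1/2|100⟩ + 1/2|101⟩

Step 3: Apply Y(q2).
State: -(1/2)i|000⟩ + (1/2)i|001⟩ - (1/2)i|100⟩ + (1/2)i|101⟩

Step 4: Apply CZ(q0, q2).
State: -(1/2)i|000⟩ + (1/2)i|001⟩ - (1/2)i|100⟩ - (1/2)i|101⟩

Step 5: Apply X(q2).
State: (1/2)i|000⟩ - (1/2)i|001⟩ - (1/2)i|100⟩ - (1/2)i|101⟩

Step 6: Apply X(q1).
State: (1/2)i|010⟩ - (1/2)i|011⟩ - (1/2)i|110⟩ - (1/2)i|111⟩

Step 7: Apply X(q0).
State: -(1/2)i|010⟩ - (1/2)i|011⟩ + (1/2)i|110⟩ - (1/2)i|111⟩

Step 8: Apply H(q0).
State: -(1/√2)i|011⟩ - (1/√2)i|110⟩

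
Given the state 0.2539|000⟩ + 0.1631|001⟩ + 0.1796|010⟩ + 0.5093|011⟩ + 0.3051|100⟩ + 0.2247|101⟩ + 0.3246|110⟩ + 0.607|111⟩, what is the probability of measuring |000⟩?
0.06447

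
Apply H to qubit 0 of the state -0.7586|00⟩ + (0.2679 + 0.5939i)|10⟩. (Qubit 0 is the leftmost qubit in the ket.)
(-0.347 + 0.42i)|00⟩ + (-0.7258 - 0.42i)|10⟩

H on qubit 0 mixes each pair of kets that differ only in qubit 0: amplitudes (a, b) of (|…0…⟩, |…1…⟩) become ((a + b)/√2, (a − b)/√2). Kets absent from the input have amplitude 0.
(|00⟩, |10⟩): (a, b) = (-0.7586, (0.2679 + 0.5939i)) → ((-0.347 + 0.42i), (-0.7258 - 0.42i))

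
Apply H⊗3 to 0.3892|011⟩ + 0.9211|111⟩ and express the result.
0.4633|000⟩ - 0.4633|001⟩ - 0.4633|010⟩ + 0.4633|011⟩ - 0.1881|100⟩ + 0.1881|101⟩ + 0.1881|110⟩ - 0.1881|111⟩

H⊗3 gives amp(|y⟩) = (1/2√2) Σ_x (−1)^(x·y) amp(|x⟩), where x·y is the number of positions in which both x and y have a 1.
|000⟩: (0.3892 + 0.9211)/(2√2) = 0.4633
|001⟩: (-0.3892 - 0.9211)/(2√2) = -0.4633
|010⟩: (-0.3892 - 0.9211)/(2√2) = -0.4633
|011⟩: (0.3892 + 0.9211)/(2√2) = 0.4633
|100⟩: (0.3892 - 0.9211)/(2√2) = -0.1881
|101⟩: (-0.3892 + 0.9211)/(2√2) = 0.1881
|110⟩: (-0.3892 + 0.9211)/(2√2) = 0.1881
|111⟩: (0.3892 - 0.9211)/(2√2) = -0.1881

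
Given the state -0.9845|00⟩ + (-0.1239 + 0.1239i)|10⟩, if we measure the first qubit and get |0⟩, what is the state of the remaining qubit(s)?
-|0⟩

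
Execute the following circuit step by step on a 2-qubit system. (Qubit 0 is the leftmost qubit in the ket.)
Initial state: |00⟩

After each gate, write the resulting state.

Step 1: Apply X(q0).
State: |10⟩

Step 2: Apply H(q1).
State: 1/√2|10⟩ + 1/√2|11⟩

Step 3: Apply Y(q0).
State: -(1/√2)i|00⟩ - (1/√2)i|01⟩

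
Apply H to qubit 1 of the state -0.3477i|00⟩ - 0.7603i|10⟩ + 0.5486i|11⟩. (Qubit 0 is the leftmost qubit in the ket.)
-0.2459i|00⟩ - 0.2459i|01⟩ - 0.1497i|10⟩ - 0.9255i|11⟩

H on qubit 1 mixes each pair of kets that differ only in qubit 1: amplitudes (a, b) of (|…0…⟩, |…1…⟩) become ((a + b)/√2, (a − b)/√2). Kets absent from the input have amplitude 0.
(|00⟩, |01⟩): (a, b) = (-0.3477i, 0) → (-0.2459i, -0.2459i)
(|10⟩, |11⟩): (a, b) = (-0.7603i, 0.5486i) → (-0.1497i, -0.9255i)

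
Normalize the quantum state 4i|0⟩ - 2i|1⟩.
0.8944i|0⟩ - (1/√5)i|1⟩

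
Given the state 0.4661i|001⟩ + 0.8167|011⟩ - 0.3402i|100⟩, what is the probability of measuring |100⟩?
0.1157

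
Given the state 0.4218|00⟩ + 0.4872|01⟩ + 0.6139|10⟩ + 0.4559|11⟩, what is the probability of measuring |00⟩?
0.1779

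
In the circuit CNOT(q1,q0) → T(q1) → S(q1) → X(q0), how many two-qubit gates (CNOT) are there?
1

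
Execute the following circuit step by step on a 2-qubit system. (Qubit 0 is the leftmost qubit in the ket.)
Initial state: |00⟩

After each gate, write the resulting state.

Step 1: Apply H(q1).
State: 1/√2|00⟩ + 1/√2|01⟩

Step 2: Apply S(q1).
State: 1/√2|00⟩ + (1/√2)i|01⟩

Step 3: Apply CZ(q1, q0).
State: 1/√2|00⟩ + (1/√2)i|01⟩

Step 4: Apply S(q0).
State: 1/√2|00⟩ + (1/√2)i|01⟩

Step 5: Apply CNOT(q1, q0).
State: 1/√2|00⟩ + (1/√2)i|11⟩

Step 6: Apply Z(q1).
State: 1/√2|00⟩ - (1/√2)i|11⟩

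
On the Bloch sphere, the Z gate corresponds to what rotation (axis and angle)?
Rotation by π around the z-axis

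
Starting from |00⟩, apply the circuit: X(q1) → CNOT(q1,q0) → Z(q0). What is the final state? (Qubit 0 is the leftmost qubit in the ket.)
-|11⟩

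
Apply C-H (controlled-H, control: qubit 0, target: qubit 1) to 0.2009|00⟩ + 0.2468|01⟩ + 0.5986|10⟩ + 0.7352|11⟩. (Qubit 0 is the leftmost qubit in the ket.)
0.2009|00⟩ + 0.2468|01⟩ + 0.9431|10⟩ - 0.09659|11⟩

C-H leaves the control-|0⟩ kets |00⟩, |01⟩ unchanged and applies H to qubit 1 on the control-|1⟩ pair (|10⟩, |11⟩).
H = [[1/√2, 1/√2], [1/√2, -1/√2]].
With a = amp(|10⟩) = 0.5986 and b = amp(|11⟩) = 0.7352:
new amp(|10⟩) = (1/√2)·a + (1/√2)·b = 0.9431
new amp(|11⟩) = (1/√2)·a + (-1/√2)·b = -0.09659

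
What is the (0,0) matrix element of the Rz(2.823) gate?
(0.1586 - 0.9873i)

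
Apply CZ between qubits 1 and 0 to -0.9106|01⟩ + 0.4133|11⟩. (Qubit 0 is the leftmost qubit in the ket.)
-0.9106|01⟩ - 0.4133|11⟩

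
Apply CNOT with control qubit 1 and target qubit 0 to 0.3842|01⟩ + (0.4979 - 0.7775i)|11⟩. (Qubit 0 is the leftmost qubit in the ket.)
(0.4979 - 0.7775i)|01⟩ + 0.3842|11⟩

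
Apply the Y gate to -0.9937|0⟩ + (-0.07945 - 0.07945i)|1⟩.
(-0.07945 + 0.07945i)|0⟩ - 0.9937i|1⟩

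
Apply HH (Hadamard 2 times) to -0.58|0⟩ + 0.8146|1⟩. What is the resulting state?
-0.58|0⟩ + 0.8146|1⟩

H² = I, so an even number of Hadamards cancels: H^2 = I and the state is unchanged.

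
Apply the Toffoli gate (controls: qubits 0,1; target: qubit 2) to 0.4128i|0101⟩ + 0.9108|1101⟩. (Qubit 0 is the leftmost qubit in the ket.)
0.4128i|0101⟩ + 0.9108|1111⟩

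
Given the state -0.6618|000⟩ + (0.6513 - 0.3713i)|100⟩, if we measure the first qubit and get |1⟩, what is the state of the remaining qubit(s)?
(0.8687 - 0.4953i)|00⟩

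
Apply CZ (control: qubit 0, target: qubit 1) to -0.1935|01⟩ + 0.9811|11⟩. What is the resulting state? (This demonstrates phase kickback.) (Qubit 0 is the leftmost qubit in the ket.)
-0.1935|01⟩ - 0.9811|11⟩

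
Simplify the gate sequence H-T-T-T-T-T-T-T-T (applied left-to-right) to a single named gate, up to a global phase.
H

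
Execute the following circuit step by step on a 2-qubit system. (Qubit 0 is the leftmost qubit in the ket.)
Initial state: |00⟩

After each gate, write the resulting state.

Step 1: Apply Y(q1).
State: i|01⟩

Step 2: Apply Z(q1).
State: -i|01⟩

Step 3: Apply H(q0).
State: -(1/√2)i|01⟩ - (1/√2)i|11⟩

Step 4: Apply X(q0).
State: -(1/√2)i|01⟩ - (1/√2)i|11⟩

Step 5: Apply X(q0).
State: -(1/√2)i|01⟩ - (1/√2)i|11⟩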